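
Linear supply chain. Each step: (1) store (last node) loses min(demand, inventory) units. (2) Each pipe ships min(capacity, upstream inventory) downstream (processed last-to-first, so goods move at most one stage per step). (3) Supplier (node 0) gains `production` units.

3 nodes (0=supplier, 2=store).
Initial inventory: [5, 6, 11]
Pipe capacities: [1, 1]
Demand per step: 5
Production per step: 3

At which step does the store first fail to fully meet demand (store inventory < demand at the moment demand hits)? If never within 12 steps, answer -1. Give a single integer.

Step 1: demand=5,sold=5 ship[1->2]=1 ship[0->1]=1 prod=3 -> [7 6 7]
Step 2: demand=5,sold=5 ship[1->2]=1 ship[0->1]=1 prod=3 -> [9 6 3]
Step 3: demand=5,sold=3 ship[1->2]=1 ship[0->1]=1 prod=3 -> [11 6 1]
Step 4: demand=5,sold=1 ship[1->2]=1 ship[0->1]=1 prod=3 -> [13 6 1]
Step 5: demand=5,sold=1 ship[1->2]=1 ship[0->1]=1 prod=3 -> [15 6 1]
Step 6: demand=5,sold=1 ship[1->2]=1 ship[0->1]=1 prod=3 -> [17 6 1]
Step 7: demand=5,sold=1 ship[1->2]=1 ship[0->1]=1 prod=3 -> [19 6 1]
Step 8: demand=5,sold=1 ship[1->2]=1 ship[0->1]=1 prod=3 -> [21 6 1]
Step 9: demand=5,sold=1 ship[1->2]=1 ship[0->1]=1 prod=3 -> [23 6 1]
Step 10: demand=5,sold=1 ship[1->2]=1 ship[0->1]=1 prod=3 -> [25 6 1]
Step 11: demand=5,sold=1 ship[1->2]=1 ship[0->1]=1 prod=3 -> [27 6 1]
Step 12: demand=5,sold=1 ship[1->2]=1 ship[0->1]=1 prod=3 -> [29 6 1]
First stockout at step 3

3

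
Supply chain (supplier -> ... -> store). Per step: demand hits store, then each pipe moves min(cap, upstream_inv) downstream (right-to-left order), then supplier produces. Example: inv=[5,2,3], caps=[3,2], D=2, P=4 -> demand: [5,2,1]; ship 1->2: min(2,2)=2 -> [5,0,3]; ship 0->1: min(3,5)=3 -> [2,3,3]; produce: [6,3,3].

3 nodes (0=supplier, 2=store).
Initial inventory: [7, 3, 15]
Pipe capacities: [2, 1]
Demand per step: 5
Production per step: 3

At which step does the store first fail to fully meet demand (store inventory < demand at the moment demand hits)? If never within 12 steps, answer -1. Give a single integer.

Step 1: demand=5,sold=5 ship[1->2]=1 ship[0->1]=2 prod=3 -> [8 4 11]
Step 2: demand=5,sold=5 ship[1->2]=1 ship[0->1]=2 prod=3 -> [9 5 7]
Step 3: demand=5,sold=5 ship[1->2]=1 ship[0->1]=2 prod=3 -> [10 6 3]
Step 4: demand=5,sold=3 ship[1->2]=1 ship[0->1]=2 prod=3 -> [11 7 1]
Step 5: demand=5,sold=1 ship[1->2]=1 ship[0->1]=2 prod=3 -> [12 8 1]
Step 6: demand=5,sold=1 ship[1->2]=1 ship[0->1]=2 prod=3 -> [13 9 1]
Step 7: demand=5,sold=1 ship[1->2]=1 ship[0->1]=2 prod=3 -> [14 10 1]
Step 8: demand=5,sold=1 ship[1->2]=1 ship[0->1]=2 prod=3 -> [15 11 1]
Step 9: demand=5,sold=1 ship[1->2]=1 ship[0->1]=2 prod=3 -> [16 12 1]
Step 10: demand=5,sold=1 ship[1->2]=1 ship[0->1]=2 prod=3 -> [17 13 1]
Step 11: demand=5,sold=1 ship[1->2]=1 ship[0->1]=2 prod=3 -> [18 14 1]
Step 12: demand=5,sold=1 ship[1->2]=1 ship[0->1]=2 prod=3 -> [19 15 1]
First stockout at step 4

4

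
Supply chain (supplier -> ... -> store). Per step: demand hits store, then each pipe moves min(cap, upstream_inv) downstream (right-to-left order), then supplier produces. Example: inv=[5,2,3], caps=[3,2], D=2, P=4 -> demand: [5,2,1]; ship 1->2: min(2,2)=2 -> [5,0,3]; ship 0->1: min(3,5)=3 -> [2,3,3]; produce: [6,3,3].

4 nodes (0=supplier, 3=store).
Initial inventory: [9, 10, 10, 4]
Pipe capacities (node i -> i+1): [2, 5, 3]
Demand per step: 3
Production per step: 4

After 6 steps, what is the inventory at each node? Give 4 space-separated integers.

Step 1: demand=3,sold=3 ship[2->3]=3 ship[1->2]=5 ship[0->1]=2 prod=4 -> inv=[11 7 12 4]
Step 2: demand=3,sold=3 ship[2->3]=3 ship[1->2]=5 ship[0->1]=2 prod=4 -> inv=[13 4 14 4]
Step 3: demand=3,sold=3 ship[2->3]=3 ship[1->2]=4 ship[0->1]=2 prod=4 -> inv=[15 2 15 4]
Step 4: demand=3,sold=3 ship[2->3]=3 ship[1->2]=2 ship[0->1]=2 prod=4 -> inv=[17 2 14 4]
Step 5: demand=3,sold=3 ship[2->3]=3 ship[1->2]=2 ship[0->1]=2 prod=4 -> inv=[19 2 13 4]
Step 6: demand=3,sold=3 ship[2->3]=3 ship[1->2]=2 ship[0->1]=2 prod=4 -> inv=[21 2 12 4]

21 2 12 4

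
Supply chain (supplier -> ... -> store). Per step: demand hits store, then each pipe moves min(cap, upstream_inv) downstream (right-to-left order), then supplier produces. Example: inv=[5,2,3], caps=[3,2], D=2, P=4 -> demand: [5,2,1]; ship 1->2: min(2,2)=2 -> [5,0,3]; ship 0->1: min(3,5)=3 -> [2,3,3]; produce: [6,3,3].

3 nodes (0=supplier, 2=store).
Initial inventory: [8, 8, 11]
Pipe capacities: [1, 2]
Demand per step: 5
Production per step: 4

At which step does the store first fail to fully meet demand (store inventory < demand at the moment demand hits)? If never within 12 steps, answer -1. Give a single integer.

Step 1: demand=5,sold=5 ship[1->2]=2 ship[0->1]=1 prod=4 -> [11 7 8]
Step 2: demand=5,sold=5 ship[1->2]=2 ship[0->1]=1 prod=4 -> [14 6 5]
Step 3: demand=5,sold=5 ship[1->2]=2 ship[0->1]=1 prod=4 -> [17 5 2]
Step 4: demand=5,sold=2 ship[1->2]=2 ship[0->1]=1 prod=4 -> [20 4 2]
Step 5: demand=5,sold=2 ship[1->2]=2 ship[0->1]=1 prod=4 -> [23 3 2]
Step 6: demand=5,sold=2 ship[1->2]=2 ship[0->1]=1 prod=4 -> [26 2 2]
Step 7: demand=5,sold=2 ship[1->2]=2 ship[0->1]=1 prod=4 -> [29 1 2]
Step 8: demand=5,sold=2 ship[1->2]=1 ship[0->1]=1 prod=4 -> [32 1 1]
Step 9: demand=5,sold=1 ship[1->2]=1 ship[0->1]=1 prod=4 -> [35 1 1]
Step 10: demand=5,sold=1 ship[1->2]=1 ship[0->1]=1 prod=4 -> [38 1 1]
Step 11: demand=5,sold=1 ship[1->2]=1 ship[0->1]=1 prod=4 -> [41 1 1]
Step 12: demand=5,sold=1 ship[1->2]=1 ship[0->1]=1 prod=4 -> [44 1 1]
First stockout at step 4

4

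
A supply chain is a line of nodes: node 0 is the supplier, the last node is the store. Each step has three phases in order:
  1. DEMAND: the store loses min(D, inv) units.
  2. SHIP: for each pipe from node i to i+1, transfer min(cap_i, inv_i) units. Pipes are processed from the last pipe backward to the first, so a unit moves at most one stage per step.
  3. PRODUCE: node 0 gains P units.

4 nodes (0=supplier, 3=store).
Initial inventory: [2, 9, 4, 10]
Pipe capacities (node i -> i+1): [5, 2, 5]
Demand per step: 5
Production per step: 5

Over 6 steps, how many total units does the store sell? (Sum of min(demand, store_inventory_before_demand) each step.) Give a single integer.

Step 1: sold=5 (running total=5) -> [5 9 2 9]
Step 2: sold=5 (running total=10) -> [5 12 2 6]
Step 3: sold=5 (running total=15) -> [5 15 2 3]
Step 4: sold=3 (running total=18) -> [5 18 2 2]
Step 5: sold=2 (running total=20) -> [5 21 2 2]
Step 6: sold=2 (running total=22) -> [5 24 2 2]

Answer: 22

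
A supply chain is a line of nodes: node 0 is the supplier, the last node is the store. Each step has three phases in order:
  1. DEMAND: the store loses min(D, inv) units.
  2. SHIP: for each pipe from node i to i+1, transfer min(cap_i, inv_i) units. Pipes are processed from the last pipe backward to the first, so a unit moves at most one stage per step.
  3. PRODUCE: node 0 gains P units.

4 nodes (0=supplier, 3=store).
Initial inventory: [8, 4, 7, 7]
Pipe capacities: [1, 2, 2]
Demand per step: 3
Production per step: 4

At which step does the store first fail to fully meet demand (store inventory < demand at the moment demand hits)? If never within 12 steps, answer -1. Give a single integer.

Step 1: demand=3,sold=3 ship[2->3]=2 ship[1->2]=2 ship[0->1]=1 prod=4 -> [11 3 7 6]
Step 2: demand=3,sold=3 ship[2->3]=2 ship[1->2]=2 ship[0->1]=1 prod=4 -> [14 2 7 5]
Step 3: demand=3,sold=3 ship[2->3]=2 ship[1->2]=2 ship[0->1]=1 prod=4 -> [17 1 7 4]
Step 4: demand=3,sold=3 ship[2->3]=2 ship[1->2]=1 ship[0->1]=1 prod=4 -> [20 1 6 3]
Step 5: demand=3,sold=3 ship[2->3]=2 ship[1->2]=1 ship[0->1]=1 prod=4 -> [23 1 5 2]
Step 6: demand=3,sold=2 ship[2->3]=2 ship[1->2]=1 ship[0->1]=1 prod=4 -> [26 1 4 2]
Step 7: demand=3,sold=2 ship[2->3]=2 ship[1->2]=1 ship[0->1]=1 prod=4 -> [29 1 3 2]
Step 8: demand=3,sold=2 ship[2->3]=2 ship[1->2]=1 ship[0->1]=1 prod=4 -> [32 1 2 2]
Step 9: demand=3,sold=2 ship[2->3]=2 ship[1->2]=1 ship[0->1]=1 prod=4 -> [35 1 1 2]
Step 10: demand=3,sold=2 ship[2->3]=1 ship[1->2]=1 ship[0->1]=1 prod=4 -> [38 1 1 1]
Step 11: demand=3,sold=1 ship[2->3]=1 ship[1->2]=1 ship[0->1]=1 prod=4 -> [41 1 1 1]
Step 12: demand=3,sold=1 ship[2->3]=1 ship[1->2]=1 ship[0->1]=1 prod=4 -> [44 1 1 1]
First stockout at step 6

6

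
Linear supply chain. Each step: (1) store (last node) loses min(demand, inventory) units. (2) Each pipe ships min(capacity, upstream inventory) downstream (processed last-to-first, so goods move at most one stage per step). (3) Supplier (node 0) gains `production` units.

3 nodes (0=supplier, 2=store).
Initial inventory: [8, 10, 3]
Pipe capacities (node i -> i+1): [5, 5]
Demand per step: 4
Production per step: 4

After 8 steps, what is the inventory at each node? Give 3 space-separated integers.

Step 1: demand=4,sold=3 ship[1->2]=5 ship[0->1]=5 prod=4 -> inv=[7 10 5]
Step 2: demand=4,sold=4 ship[1->2]=5 ship[0->1]=5 prod=4 -> inv=[6 10 6]
Step 3: demand=4,sold=4 ship[1->2]=5 ship[0->1]=5 prod=4 -> inv=[5 10 7]
Step 4: demand=4,sold=4 ship[1->2]=5 ship[0->1]=5 prod=4 -> inv=[4 10 8]
Step 5: demand=4,sold=4 ship[1->2]=5 ship[0->1]=4 prod=4 -> inv=[4 9 9]
Step 6: demand=4,sold=4 ship[1->2]=5 ship[0->1]=4 prod=4 -> inv=[4 8 10]
Step 7: demand=4,sold=4 ship[1->2]=5 ship[0->1]=4 prod=4 -> inv=[4 7 11]
Step 8: demand=4,sold=4 ship[1->2]=5 ship[0->1]=4 prod=4 -> inv=[4 6 12]

4 6 12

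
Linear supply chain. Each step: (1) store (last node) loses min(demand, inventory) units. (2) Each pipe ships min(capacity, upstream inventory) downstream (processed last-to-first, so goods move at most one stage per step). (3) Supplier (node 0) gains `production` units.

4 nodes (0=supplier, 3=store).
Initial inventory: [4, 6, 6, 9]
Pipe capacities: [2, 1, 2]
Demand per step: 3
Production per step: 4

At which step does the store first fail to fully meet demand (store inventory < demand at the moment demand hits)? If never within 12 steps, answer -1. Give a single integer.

Step 1: demand=3,sold=3 ship[2->3]=2 ship[1->2]=1 ship[0->1]=2 prod=4 -> [6 7 5 8]
Step 2: demand=3,sold=3 ship[2->3]=2 ship[1->2]=1 ship[0->1]=2 prod=4 -> [8 8 4 7]
Step 3: demand=3,sold=3 ship[2->3]=2 ship[1->2]=1 ship[0->1]=2 prod=4 -> [10 9 3 6]
Step 4: demand=3,sold=3 ship[2->3]=2 ship[1->2]=1 ship[0->1]=2 prod=4 -> [12 10 2 5]
Step 5: demand=3,sold=3 ship[2->3]=2 ship[1->2]=1 ship[0->1]=2 prod=4 -> [14 11 1 4]
Step 6: demand=3,sold=3 ship[2->3]=1 ship[1->2]=1 ship[0->1]=2 prod=4 -> [16 12 1 2]
Step 7: demand=3,sold=2 ship[2->3]=1 ship[1->2]=1 ship[0->1]=2 prod=4 -> [18 13 1 1]
Step 8: demand=3,sold=1 ship[2->3]=1 ship[1->2]=1 ship[0->1]=2 prod=4 -> [20 14 1 1]
Step 9: demand=3,sold=1 ship[2->3]=1 ship[1->2]=1 ship[0->1]=2 prod=4 -> [22 15 1 1]
Step 10: demand=3,sold=1 ship[2->3]=1 ship[1->2]=1 ship[0->1]=2 prod=4 -> [24 16 1 1]
Step 11: demand=3,sold=1 ship[2->3]=1 ship[1->2]=1 ship[0->1]=2 prod=4 -> [26 17 1 1]
Step 12: demand=3,sold=1 ship[2->3]=1 ship[1->2]=1 ship[0->1]=2 prod=4 -> [28 18 1 1]
First stockout at step 7

7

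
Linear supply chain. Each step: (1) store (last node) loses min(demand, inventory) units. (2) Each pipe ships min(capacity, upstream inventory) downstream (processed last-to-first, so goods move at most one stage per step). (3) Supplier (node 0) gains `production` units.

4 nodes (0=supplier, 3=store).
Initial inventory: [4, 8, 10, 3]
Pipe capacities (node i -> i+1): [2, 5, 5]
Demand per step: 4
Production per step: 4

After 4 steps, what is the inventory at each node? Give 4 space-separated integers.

Step 1: demand=4,sold=3 ship[2->3]=5 ship[1->2]=5 ship[0->1]=2 prod=4 -> inv=[6 5 10 5]
Step 2: demand=4,sold=4 ship[2->3]=5 ship[1->2]=5 ship[0->1]=2 prod=4 -> inv=[8 2 10 6]
Step 3: demand=4,sold=4 ship[2->3]=5 ship[1->2]=2 ship[0->1]=2 prod=4 -> inv=[10 2 7 7]
Step 4: demand=4,sold=4 ship[2->3]=5 ship[1->2]=2 ship[0->1]=2 prod=4 -> inv=[12 2 4 8]

12 2 4 8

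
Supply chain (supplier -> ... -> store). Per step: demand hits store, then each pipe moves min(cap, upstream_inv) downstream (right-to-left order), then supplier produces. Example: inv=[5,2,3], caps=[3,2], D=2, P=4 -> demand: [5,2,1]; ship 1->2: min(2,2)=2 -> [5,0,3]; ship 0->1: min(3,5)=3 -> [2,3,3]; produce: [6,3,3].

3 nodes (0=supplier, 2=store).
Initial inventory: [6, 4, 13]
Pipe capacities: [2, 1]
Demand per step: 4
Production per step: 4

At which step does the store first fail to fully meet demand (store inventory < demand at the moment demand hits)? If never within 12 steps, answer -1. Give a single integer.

Step 1: demand=4,sold=4 ship[1->2]=1 ship[0->1]=2 prod=4 -> [8 5 10]
Step 2: demand=4,sold=4 ship[1->2]=1 ship[0->1]=2 prod=4 -> [10 6 7]
Step 3: demand=4,sold=4 ship[1->2]=1 ship[0->1]=2 prod=4 -> [12 7 4]
Step 4: demand=4,sold=4 ship[1->2]=1 ship[0->1]=2 prod=4 -> [14 8 1]
Step 5: demand=4,sold=1 ship[1->2]=1 ship[0->1]=2 prod=4 -> [16 9 1]
Step 6: demand=4,sold=1 ship[1->2]=1 ship[0->1]=2 prod=4 -> [18 10 1]
Step 7: demand=4,sold=1 ship[1->2]=1 ship[0->1]=2 prod=4 -> [20 11 1]
Step 8: demand=4,sold=1 ship[1->2]=1 ship[0->1]=2 prod=4 -> [22 12 1]
Step 9: demand=4,sold=1 ship[1->2]=1 ship[0->1]=2 prod=4 -> [24 13 1]
Step 10: demand=4,sold=1 ship[1->2]=1 ship[0->1]=2 prod=4 -> [26 14 1]
Step 11: demand=4,sold=1 ship[1->2]=1 ship[0->1]=2 prod=4 -> [28 15 1]
Step 12: demand=4,sold=1 ship[1->2]=1 ship[0->1]=2 prod=4 -> [30 16 1]
First stockout at step 5

5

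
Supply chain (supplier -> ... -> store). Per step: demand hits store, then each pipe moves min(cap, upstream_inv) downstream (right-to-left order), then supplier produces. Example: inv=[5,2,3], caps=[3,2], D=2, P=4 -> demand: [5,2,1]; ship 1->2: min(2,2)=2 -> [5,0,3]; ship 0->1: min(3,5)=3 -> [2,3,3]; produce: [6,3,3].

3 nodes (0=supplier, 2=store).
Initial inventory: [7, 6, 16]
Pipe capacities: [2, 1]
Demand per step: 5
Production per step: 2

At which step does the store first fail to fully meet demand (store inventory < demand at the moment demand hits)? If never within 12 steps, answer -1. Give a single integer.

Step 1: demand=5,sold=5 ship[1->2]=1 ship[0->1]=2 prod=2 -> [7 7 12]
Step 2: demand=5,sold=5 ship[1->2]=1 ship[0->1]=2 prod=2 -> [7 8 8]
Step 3: demand=5,sold=5 ship[1->2]=1 ship[0->1]=2 prod=2 -> [7 9 4]
Step 4: demand=5,sold=4 ship[1->2]=1 ship[0->1]=2 prod=2 -> [7 10 1]
Step 5: demand=5,sold=1 ship[1->2]=1 ship[0->1]=2 prod=2 -> [7 11 1]
Step 6: demand=5,sold=1 ship[1->2]=1 ship[0->1]=2 prod=2 -> [7 12 1]
Step 7: demand=5,sold=1 ship[1->2]=1 ship[0->1]=2 prod=2 -> [7 13 1]
Step 8: demand=5,sold=1 ship[1->2]=1 ship[0->1]=2 prod=2 -> [7 14 1]
Step 9: demand=5,sold=1 ship[1->2]=1 ship[0->1]=2 prod=2 -> [7 15 1]
Step 10: demand=5,sold=1 ship[1->2]=1 ship[0->1]=2 prod=2 -> [7 16 1]
Step 11: demand=5,sold=1 ship[1->2]=1 ship[0->1]=2 prod=2 -> [7 17 1]
Step 12: demand=5,sold=1 ship[1->2]=1 ship[0->1]=2 prod=2 -> [7 18 1]
First stockout at step 4

4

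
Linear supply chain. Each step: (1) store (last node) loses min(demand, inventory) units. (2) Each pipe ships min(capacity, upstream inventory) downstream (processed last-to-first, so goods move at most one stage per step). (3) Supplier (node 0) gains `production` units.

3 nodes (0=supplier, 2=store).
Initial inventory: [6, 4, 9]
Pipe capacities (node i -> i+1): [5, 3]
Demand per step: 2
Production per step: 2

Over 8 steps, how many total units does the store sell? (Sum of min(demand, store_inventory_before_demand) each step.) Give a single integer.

Step 1: sold=2 (running total=2) -> [3 6 10]
Step 2: sold=2 (running total=4) -> [2 6 11]
Step 3: sold=2 (running total=6) -> [2 5 12]
Step 4: sold=2 (running total=8) -> [2 4 13]
Step 5: sold=2 (running total=10) -> [2 3 14]
Step 6: sold=2 (running total=12) -> [2 2 15]
Step 7: sold=2 (running total=14) -> [2 2 15]
Step 8: sold=2 (running total=16) -> [2 2 15]

Answer: 16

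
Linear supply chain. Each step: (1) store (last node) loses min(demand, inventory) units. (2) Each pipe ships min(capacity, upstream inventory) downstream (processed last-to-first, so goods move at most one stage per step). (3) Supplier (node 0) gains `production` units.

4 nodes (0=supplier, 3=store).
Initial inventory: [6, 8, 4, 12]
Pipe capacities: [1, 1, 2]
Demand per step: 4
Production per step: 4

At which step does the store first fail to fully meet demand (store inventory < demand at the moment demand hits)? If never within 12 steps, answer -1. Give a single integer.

Step 1: demand=4,sold=4 ship[2->3]=2 ship[1->2]=1 ship[0->1]=1 prod=4 -> [9 8 3 10]
Step 2: demand=4,sold=4 ship[2->3]=2 ship[1->2]=1 ship[0->1]=1 prod=4 -> [12 8 2 8]
Step 3: demand=4,sold=4 ship[2->3]=2 ship[1->2]=1 ship[0->1]=1 prod=4 -> [15 8 1 6]
Step 4: demand=4,sold=4 ship[2->3]=1 ship[1->2]=1 ship[0->1]=1 prod=4 -> [18 8 1 3]
Step 5: demand=4,sold=3 ship[2->3]=1 ship[1->2]=1 ship[0->1]=1 prod=4 -> [21 8 1 1]
Step 6: demand=4,sold=1 ship[2->3]=1 ship[1->2]=1 ship[0->1]=1 prod=4 -> [24 8 1 1]
Step 7: demand=4,sold=1 ship[2->3]=1 ship[1->2]=1 ship[0->1]=1 prod=4 -> [27 8 1 1]
Step 8: demand=4,sold=1 ship[2->3]=1 ship[1->2]=1 ship[0->1]=1 prod=4 -> [30 8 1 1]
Step 9: demand=4,sold=1 ship[2->3]=1 ship[1->2]=1 ship[0->1]=1 prod=4 -> [33 8 1 1]
Step 10: demand=4,sold=1 ship[2->3]=1 ship[1->2]=1 ship[0->1]=1 prod=4 -> [36 8 1 1]
Step 11: demand=4,sold=1 ship[2->3]=1 ship[1->2]=1 ship[0->1]=1 prod=4 -> [39 8 1 1]
Step 12: demand=4,sold=1 ship[2->3]=1 ship[1->2]=1 ship[0->1]=1 prod=4 -> [42 8 1 1]
First stockout at step 5

5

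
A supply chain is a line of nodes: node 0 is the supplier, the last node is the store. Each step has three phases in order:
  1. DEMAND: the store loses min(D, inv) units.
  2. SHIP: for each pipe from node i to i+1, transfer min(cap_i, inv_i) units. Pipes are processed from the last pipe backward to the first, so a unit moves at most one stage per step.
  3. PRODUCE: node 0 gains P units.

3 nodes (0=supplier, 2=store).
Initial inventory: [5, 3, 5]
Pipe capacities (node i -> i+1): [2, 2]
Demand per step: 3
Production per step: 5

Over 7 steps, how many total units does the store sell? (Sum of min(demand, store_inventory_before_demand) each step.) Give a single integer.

Answer: 17

Derivation:
Step 1: sold=3 (running total=3) -> [8 3 4]
Step 2: sold=3 (running total=6) -> [11 3 3]
Step 3: sold=3 (running total=9) -> [14 3 2]
Step 4: sold=2 (running total=11) -> [17 3 2]
Step 5: sold=2 (running total=13) -> [20 3 2]
Step 6: sold=2 (running total=15) -> [23 3 2]
Step 7: sold=2 (running total=17) -> [26 3 2]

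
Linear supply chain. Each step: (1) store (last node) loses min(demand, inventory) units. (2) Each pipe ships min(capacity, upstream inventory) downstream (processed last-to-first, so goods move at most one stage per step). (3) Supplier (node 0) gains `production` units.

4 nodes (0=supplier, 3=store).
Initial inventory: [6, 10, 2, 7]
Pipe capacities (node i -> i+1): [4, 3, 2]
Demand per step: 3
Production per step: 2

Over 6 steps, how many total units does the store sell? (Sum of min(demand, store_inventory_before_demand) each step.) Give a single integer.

Step 1: sold=3 (running total=3) -> [4 11 3 6]
Step 2: sold=3 (running total=6) -> [2 12 4 5]
Step 3: sold=3 (running total=9) -> [2 11 5 4]
Step 4: sold=3 (running total=12) -> [2 10 6 3]
Step 5: sold=3 (running total=15) -> [2 9 7 2]
Step 6: sold=2 (running total=17) -> [2 8 8 2]

Answer: 17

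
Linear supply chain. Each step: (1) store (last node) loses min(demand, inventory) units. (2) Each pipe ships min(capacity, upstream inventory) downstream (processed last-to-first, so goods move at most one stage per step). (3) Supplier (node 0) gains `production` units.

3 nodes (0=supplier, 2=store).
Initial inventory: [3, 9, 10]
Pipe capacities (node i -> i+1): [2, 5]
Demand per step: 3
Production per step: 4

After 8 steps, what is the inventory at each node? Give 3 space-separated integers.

Step 1: demand=3,sold=3 ship[1->2]=5 ship[0->1]=2 prod=4 -> inv=[5 6 12]
Step 2: demand=3,sold=3 ship[1->2]=5 ship[0->1]=2 prod=4 -> inv=[7 3 14]
Step 3: demand=3,sold=3 ship[1->2]=3 ship[0->1]=2 prod=4 -> inv=[9 2 14]
Step 4: demand=3,sold=3 ship[1->2]=2 ship[0->1]=2 prod=4 -> inv=[11 2 13]
Step 5: demand=3,sold=3 ship[1->2]=2 ship[0->1]=2 prod=4 -> inv=[13 2 12]
Step 6: demand=3,sold=3 ship[1->2]=2 ship[0->1]=2 prod=4 -> inv=[15 2 11]
Step 7: demand=3,sold=3 ship[1->2]=2 ship[0->1]=2 prod=4 -> inv=[17 2 10]
Step 8: demand=3,sold=3 ship[1->2]=2 ship[0->1]=2 prod=4 -> inv=[19 2 9]

19 2 9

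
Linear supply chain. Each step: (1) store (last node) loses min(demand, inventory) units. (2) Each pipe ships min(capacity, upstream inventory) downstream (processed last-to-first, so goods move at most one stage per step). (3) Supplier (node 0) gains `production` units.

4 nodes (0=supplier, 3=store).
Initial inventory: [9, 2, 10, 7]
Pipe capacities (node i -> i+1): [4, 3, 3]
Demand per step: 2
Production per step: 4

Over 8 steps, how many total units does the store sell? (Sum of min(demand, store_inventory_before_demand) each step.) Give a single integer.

Step 1: sold=2 (running total=2) -> [9 4 9 8]
Step 2: sold=2 (running total=4) -> [9 5 9 9]
Step 3: sold=2 (running total=6) -> [9 6 9 10]
Step 4: sold=2 (running total=8) -> [9 7 9 11]
Step 5: sold=2 (running total=10) -> [9 8 9 12]
Step 6: sold=2 (running total=12) -> [9 9 9 13]
Step 7: sold=2 (running total=14) -> [9 10 9 14]
Step 8: sold=2 (running total=16) -> [9 11 9 15]

Answer: 16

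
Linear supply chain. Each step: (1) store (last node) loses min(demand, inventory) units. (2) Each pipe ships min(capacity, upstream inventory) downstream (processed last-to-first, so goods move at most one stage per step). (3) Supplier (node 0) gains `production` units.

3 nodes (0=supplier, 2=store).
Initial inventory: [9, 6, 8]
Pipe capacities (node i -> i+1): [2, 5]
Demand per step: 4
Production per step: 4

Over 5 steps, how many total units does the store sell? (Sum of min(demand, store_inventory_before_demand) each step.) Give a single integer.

Answer: 20

Derivation:
Step 1: sold=4 (running total=4) -> [11 3 9]
Step 2: sold=4 (running total=8) -> [13 2 8]
Step 3: sold=4 (running total=12) -> [15 2 6]
Step 4: sold=4 (running total=16) -> [17 2 4]
Step 5: sold=4 (running total=20) -> [19 2 2]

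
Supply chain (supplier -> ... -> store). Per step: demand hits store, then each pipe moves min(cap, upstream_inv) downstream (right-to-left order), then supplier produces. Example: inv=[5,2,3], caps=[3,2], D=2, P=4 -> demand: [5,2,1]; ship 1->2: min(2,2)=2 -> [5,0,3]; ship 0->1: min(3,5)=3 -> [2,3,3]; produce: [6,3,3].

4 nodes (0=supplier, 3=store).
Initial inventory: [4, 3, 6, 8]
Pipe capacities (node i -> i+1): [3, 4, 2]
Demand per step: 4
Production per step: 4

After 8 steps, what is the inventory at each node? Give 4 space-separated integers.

Step 1: demand=4,sold=4 ship[2->3]=2 ship[1->2]=3 ship[0->1]=3 prod=4 -> inv=[5 3 7 6]
Step 2: demand=4,sold=4 ship[2->3]=2 ship[1->2]=3 ship[0->1]=3 prod=4 -> inv=[6 3 8 4]
Step 3: demand=4,sold=4 ship[2->3]=2 ship[1->2]=3 ship[0->1]=3 prod=4 -> inv=[7 3 9 2]
Step 4: demand=4,sold=2 ship[2->3]=2 ship[1->2]=3 ship[0->1]=3 prod=4 -> inv=[8 3 10 2]
Step 5: demand=4,sold=2 ship[2->3]=2 ship[1->2]=3 ship[0->1]=3 prod=4 -> inv=[9 3 11 2]
Step 6: demand=4,sold=2 ship[2->3]=2 ship[1->2]=3 ship[0->1]=3 prod=4 -> inv=[10 3 12 2]
Step 7: demand=4,sold=2 ship[2->3]=2 ship[1->2]=3 ship[0->1]=3 prod=4 -> inv=[11 3 13 2]
Step 8: demand=4,sold=2 ship[2->3]=2 ship[1->2]=3 ship[0->1]=3 prod=4 -> inv=[12 3 14 2]

12 3 14 2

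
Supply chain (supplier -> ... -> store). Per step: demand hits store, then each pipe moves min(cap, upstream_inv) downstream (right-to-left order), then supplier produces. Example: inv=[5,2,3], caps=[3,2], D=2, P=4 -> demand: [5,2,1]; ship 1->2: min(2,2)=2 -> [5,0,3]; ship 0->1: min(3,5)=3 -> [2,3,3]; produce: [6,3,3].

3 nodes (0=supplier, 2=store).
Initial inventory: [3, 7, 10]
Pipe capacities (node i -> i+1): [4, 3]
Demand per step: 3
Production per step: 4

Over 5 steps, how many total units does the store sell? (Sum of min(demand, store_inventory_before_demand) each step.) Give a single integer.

Answer: 15

Derivation:
Step 1: sold=3 (running total=3) -> [4 7 10]
Step 2: sold=3 (running total=6) -> [4 8 10]
Step 3: sold=3 (running total=9) -> [4 9 10]
Step 4: sold=3 (running total=12) -> [4 10 10]
Step 5: sold=3 (running total=15) -> [4 11 10]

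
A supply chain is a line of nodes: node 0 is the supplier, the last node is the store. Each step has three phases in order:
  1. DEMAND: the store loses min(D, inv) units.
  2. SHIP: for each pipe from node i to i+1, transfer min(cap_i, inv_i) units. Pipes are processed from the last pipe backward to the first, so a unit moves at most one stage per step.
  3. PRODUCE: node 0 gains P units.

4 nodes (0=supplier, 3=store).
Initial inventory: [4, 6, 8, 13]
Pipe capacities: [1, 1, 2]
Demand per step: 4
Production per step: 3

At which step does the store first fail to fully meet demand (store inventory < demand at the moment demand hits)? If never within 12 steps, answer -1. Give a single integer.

Step 1: demand=4,sold=4 ship[2->3]=2 ship[1->2]=1 ship[0->1]=1 prod=3 -> [6 6 7 11]
Step 2: demand=4,sold=4 ship[2->3]=2 ship[1->2]=1 ship[0->1]=1 prod=3 -> [8 6 6 9]
Step 3: demand=4,sold=4 ship[2->3]=2 ship[1->2]=1 ship[0->1]=1 prod=3 -> [10 6 5 7]
Step 4: demand=4,sold=4 ship[2->3]=2 ship[1->2]=1 ship[0->1]=1 prod=3 -> [12 6 4 5]
Step 5: demand=4,sold=4 ship[2->3]=2 ship[1->2]=1 ship[0->1]=1 prod=3 -> [14 6 3 3]
Step 6: demand=4,sold=3 ship[2->3]=2 ship[1->2]=1 ship[0->1]=1 prod=3 -> [16 6 2 2]
Step 7: demand=4,sold=2 ship[2->3]=2 ship[1->2]=1 ship[0->1]=1 prod=3 -> [18 6 1 2]
Step 8: demand=4,sold=2 ship[2->3]=1 ship[1->2]=1 ship[0->1]=1 prod=3 -> [20 6 1 1]
Step 9: demand=4,sold=1 ship[2->3]=1 ship[1->2]=1 ship[0->1]=1 prod=3 -> [22 6 1 1]
Step 10: demand=4,sold=1 ship[2->3]=1 ship[1->2]=1 ship[0->1]=1 prod=3 -> [24 6 1 1]
Step 11: demand=4,sold=1 ship[2->3]=1 ship[1->2]=1 ship[0->1]=1 prod=3 -> [26 6 1 1]
Step 12: demand=4,sold=1 ship[2->3]=1 ship[1->2]=1 ship[0->1]=1 prod=3 -> [28 6 1 1]
First stockout at step 6

6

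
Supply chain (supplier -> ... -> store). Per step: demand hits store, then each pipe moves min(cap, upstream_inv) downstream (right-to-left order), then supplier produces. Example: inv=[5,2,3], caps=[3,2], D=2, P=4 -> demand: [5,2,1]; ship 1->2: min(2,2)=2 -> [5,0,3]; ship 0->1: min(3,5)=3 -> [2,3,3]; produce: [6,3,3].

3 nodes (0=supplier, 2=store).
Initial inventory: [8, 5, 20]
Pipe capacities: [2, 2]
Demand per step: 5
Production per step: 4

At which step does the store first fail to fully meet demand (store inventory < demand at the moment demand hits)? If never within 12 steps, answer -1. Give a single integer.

Step 1: demand=5,sold=5 ship[1->2]=2 ship[0->1]=2 prod=4 -> [10 5 17]
Step 2: demand=5,sold=5 ship[1->2]=2 ship[0->1]=2 prod=4 -> [12 5 14]
Step 3: demand=5,sold=5 ship[1->2]=2 ship[0->1]=2 prod=4 -> [14 5 11]
Step 4: demand=5,sold=5 ship[1->2]=2 ship[0->1]=2 prod=4 -> [16 5 8]
Step 5: demand=5,sold=5 ship[1->2]=2 ship[0->1]=2 prod=4 -> [18 5 5]
Step 6: demand=5,sold=5 ship[1->2]=2 ship[0->1]=2 prod=4 -> [20 5 2]
Step 7: demand=5,sold=2 ship[1->2]=2 ship[0->1]=2 prod=4 -> [22 5 2]
Step 8: demand=5,sold=2 ship[1->2]=2 ship[0->1]=2 prod=4 -> [24 5 2]
Step 9: demand=5,sold=2 ship[1->2]=2 ship[0->1]=2 prod=4 -> [26 5 2]
Step 10: demand=5,sold=2 ship[1->2]=2 ship[0->1]=2 prod=4 -> [28 5 2]
Step 11: demand=5,sold=2 ship[1->2]=2 ship[0->1]=2 prod=4 -> [30 5 2]
Step 12: demand=5,sold=2 ship[1->2]=2 ship[0->1]=2 prod=4 -> [32 5 2]
First stockout at step 7

7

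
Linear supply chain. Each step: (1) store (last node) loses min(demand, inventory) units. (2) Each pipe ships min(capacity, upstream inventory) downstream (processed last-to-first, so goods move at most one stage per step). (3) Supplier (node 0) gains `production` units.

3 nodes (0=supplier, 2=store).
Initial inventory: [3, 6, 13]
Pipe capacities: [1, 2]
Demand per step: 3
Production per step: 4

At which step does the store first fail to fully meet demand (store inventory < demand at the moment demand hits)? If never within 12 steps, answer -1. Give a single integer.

Step 1: demand=3,sold=3 ship[1->2]=2 ship[0->1]=1 prod=4 -> [6 5 12]
Step 2: demand=3,sold=3 ship[1->2]=2 ship[0->1]=1 prod=4 -> [9 4 11]
Step 3: demand=3,sold=3 ship[1->2]=2 ship[0->1]=1 prod=4 -> [12 3 10]
Step 4: demand=3,sold=3 ship[1->2]=2 ship[0->1]=1 prod=4 -> [15 2 9]
Step 5: demand=3,sold=3 ship[1->2]=2 ship[0->1]=1 prod=4 -> [18 1 8]
Step 6: demand=3,sold=3 ship[1->2]=1 ship[0->1]=1 prod=4 -> [21 1 6]
Step 7: demand=3,sold=3 ship[1->2]=1 ship[0->1]=1 prod=4 -> [24 1 4]
Step 8: demand=3,sold=3 ship[1->2]=1 ship[0->1]=1 prod=4 -> [27 1 2]
Step 9: demand=3,sold=2 ship[1->2]=1 ship[0->1]=1 prod=4 -> [30 1 1]
Step 10: demand=3,sold=1 ship[1->2]=1 ship[0->1]=1 prod=4 -> [33 1 1]
Step 11: demand=3,sold=1 ship[1->2]=1 ship[0->1]=1 prod=4 -> [36 1 1]
Step 12: demand=3,sold=1 ship[1->2]=1 ship[0->1]=1 prod=4 -> [39 1 1]
First stockout at step 9

9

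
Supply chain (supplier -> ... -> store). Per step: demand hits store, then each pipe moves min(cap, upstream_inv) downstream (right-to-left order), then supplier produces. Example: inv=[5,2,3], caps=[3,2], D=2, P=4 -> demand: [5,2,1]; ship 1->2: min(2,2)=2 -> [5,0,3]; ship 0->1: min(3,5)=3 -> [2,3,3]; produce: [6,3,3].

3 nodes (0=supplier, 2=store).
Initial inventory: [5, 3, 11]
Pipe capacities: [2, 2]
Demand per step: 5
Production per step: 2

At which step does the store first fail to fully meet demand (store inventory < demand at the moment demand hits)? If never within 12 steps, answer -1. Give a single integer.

Step 1: demand=5,sold=5 ship[1->2]=2 ship[0->1]=2 prod=2 -> [5 3 8]
Step 2: demand=5,sold=5 ship[1->2]=2 ship[0->1]=2 prod=2 -> [5 3 5]
Step 3: demand=5,sold=5 ship[1->2]=2 ship[0->1]=2 prod=2 -> [5 3 2]
Step 4: demand=5,sold=2 ship[1->2]=2 ship[0->1]=2 prod=2 -> [5 3 2]
Step 5: demand=5,sold=2 ship[1->2]=2 ship[0->1]=2 prod=2 -> [5 3 2]
Step 6: demand=5,sold=2 ship[1->2]=2 ship[0->1]=2 prod=2 -> [5 3 2]
Step 7: demand=5,sold=2 ship[1->2]=2 ship[0->1]=2 prod=2 -> [5 3 2]
Step 8: demand=5,sold=2 ship[1->2]=2 ship[0->1]=2 prod=2 -> [5 3 2]
Step 9: demand=5,sold=2 ship[1->2]=2 ship[0->1]=2 prod=2 -> [5 3 2]
Step 10: demand=5,sold=2 ship[1->2]=2 ship[0->1]=2 prod=2 -> [5 3 2]
Step 11: demand=5,sold=2 ship[1->2]=2 ship[0->1]=2 prod=2 -> [5 3 2]
Step 12: demand=5,sold=2 ship[1->2]=2 ship[0->1]=2 prod=2 -> [5 3 2]
First stockout at step 4

4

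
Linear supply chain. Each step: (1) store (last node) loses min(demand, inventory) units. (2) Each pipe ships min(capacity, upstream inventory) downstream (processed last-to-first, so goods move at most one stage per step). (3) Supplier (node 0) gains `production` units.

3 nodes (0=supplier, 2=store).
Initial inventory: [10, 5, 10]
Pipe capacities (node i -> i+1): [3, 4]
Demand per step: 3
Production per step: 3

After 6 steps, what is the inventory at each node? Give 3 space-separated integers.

Step 1: demand=3,sold=3 ship[1->2]=4 ship[0->1]=3 prod=3 -> inv=[10 4 11]
Step 2: demand=3,sold=3 ship[1->2]=4 ship[0->1]=3 prod=3 -> inv=[10 3 12]
Step 3: demand=3,sold=3 ship[1->2]=3 ship[0->1]=3 prod=3 -> inv=[10 3 12]
Step 4: demand=3,sold=3 ship[1->2]=3 ship[0->1]=3 prod=3 -> inv=[10 3 12]
Step 5: demand=3,sold=3 ship[1->2]=3 ship[0->1]=3 prod=3 -> inv=[10 3 12]
Step 6: demand=3,sold=3 ship[1->2]=3 ship[0->1]=3 prod=3 -> inv=[10 3 12]

10 3 12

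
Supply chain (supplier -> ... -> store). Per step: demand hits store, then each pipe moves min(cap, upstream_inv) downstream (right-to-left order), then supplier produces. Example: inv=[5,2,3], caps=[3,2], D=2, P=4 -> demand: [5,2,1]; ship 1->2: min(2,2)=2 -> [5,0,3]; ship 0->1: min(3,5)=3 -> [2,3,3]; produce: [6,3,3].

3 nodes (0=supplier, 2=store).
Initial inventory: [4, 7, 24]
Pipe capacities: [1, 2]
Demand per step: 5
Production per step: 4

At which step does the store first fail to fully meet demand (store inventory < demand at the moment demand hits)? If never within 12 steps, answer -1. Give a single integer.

Step 1: demand=5,sold=5 ship[1->2]=2 ship[0->1]=1 prod=4 -> [7 6 21]
Step 2: demand=5,sold=5 ship[1->2]=2 ship[0->1]=1 prod=4 -> [10 5 18]
Step 3: demand=5,sold=5 ship[1->2]=2 ship[0->1]=1 prod=4 -> [13 4 15]
Step 4: demand=5,sold=5 ship[1->2]=2 ship[0->1]=1 prod=4 -> [16 3 12]
Step 5: demand=5,sold=5 ship[1->2]=2 ship[0->1]=1 prod=4 -> [19 2 9]
Step 6: demand=5,sold=5 ship[1->2]=2 ship[0->1]=1 prod=4 -> [22 1 6]
Step 7: demand=5,sold=5 ship[1->2]=1 ship[0->1]=1 prod=4 -> [25 1 2]
Step 8: demand=5,sold=2 ship[1->2]=1 ship[0->1]=1 prod=4 -> [28 1 1]
Step 9: demand=5,sold=1 ship[1->2]=1 ship[0->1]=1 prod=4 -> [31 1 1]
Step 10: demand=5,sold=1 ship[1->2]=1 ship[0->1]=1 prod=4 -> [34 1 1]
Step 11: demand=5,sold=1 ship[1->2]=1 ship[0->1]=1 prod=4 -> [37 1 1]
Step 12: demand=5,sold=1 ship[1->2]=1 ship[0->1]=1 prod=4 -> [40 1 1]
First stockout at step 8

8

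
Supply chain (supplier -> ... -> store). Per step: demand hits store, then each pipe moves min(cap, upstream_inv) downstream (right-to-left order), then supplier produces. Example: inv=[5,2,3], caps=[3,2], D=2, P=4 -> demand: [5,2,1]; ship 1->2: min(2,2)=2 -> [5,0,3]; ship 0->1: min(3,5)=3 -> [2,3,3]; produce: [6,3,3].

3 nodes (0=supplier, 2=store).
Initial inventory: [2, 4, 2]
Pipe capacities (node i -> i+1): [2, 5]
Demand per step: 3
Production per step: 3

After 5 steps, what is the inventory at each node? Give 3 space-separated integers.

Step 1: demand=3,sold=2 ship[1->2]=4 ship[0->1]=2 prod=3 -> inv=[3 2 4]
Step 2: demand=3,sold=3 ship[1->2]=2 ship[0->1]=2 prod=3 -> inv=[4 2 3]
Step 3: demand=3,sold=3 ship[1->2]=2 ship[0->1]=2 prod=3 -> inv=[5 2 2]
Step 4: demand=3,sold=2 ship[1->2]=2 ship[0->1]=2 prod=3 -> inv=[6 2 2]
Step 5: demand=3,sold=2 ship[1->2]=2 ship[0->1]=2 prod=3 -> inv=[7 2 2]

7 2 2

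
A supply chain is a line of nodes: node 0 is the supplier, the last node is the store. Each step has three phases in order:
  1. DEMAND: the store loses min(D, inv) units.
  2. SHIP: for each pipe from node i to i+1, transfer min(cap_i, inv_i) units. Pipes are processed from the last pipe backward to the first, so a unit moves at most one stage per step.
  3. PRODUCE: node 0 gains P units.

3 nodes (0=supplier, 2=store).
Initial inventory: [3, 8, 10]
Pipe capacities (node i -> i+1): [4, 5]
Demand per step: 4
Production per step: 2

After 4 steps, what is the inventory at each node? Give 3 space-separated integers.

Step 1: demand=4,sold=4 ship[1->2]=5 ship[0->1]=3 prod=2 -> inv=[2 6 11]
Step 2: demand=4,sold=4 ship[1->2]=5 ship[0->1]=2 prod=2 -> inv=[2 3 12]
Step 3: demand=4,sold=4 ship[1->2]=3 ship[0->1]=2 prod=2 -> inv=[2 2 11]
Step 4: demand=4,sold=4 ship[1->2]=2 ship[0->1]=2 prod=2 -> inv=[2 2 9]

2 2 9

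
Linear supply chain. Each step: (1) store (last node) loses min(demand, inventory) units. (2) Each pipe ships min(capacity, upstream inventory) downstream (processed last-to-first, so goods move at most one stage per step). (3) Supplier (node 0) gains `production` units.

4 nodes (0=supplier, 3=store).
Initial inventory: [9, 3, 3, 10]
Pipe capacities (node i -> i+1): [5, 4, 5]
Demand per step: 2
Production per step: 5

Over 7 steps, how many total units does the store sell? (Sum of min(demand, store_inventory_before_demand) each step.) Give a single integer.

Answer: 14

Derivation:
Step 1: sold=2 (running total=2) -> [9 5 3 11]
Step 2: sold=2 (running total=4) -> [9 6 4 12]
Step 3: sold=2 (running total=6) -> [9 7 4 14]
Step 4: sold=2 (running total=8) -> [9 8 4 16]
Step 5: sold=2 (running total=10) -> [9 9 4 18]
Step 6: sold=2 (running total=12) -> [9 10 4 20]
Step 7: sold=2 (running total=14) -> [9 11 4 22]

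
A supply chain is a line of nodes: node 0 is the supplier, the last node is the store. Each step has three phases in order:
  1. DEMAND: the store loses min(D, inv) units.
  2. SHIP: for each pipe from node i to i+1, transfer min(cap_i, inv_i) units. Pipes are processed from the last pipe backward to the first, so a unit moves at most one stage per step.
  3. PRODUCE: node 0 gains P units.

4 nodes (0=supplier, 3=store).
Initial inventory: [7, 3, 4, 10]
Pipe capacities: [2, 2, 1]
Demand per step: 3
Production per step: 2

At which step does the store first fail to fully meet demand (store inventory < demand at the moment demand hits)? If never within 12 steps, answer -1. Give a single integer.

Step 1: demand=3,sold=3 ship[2->3]=1 ship[1->2]=2 ship[0->1]=2 prod=2 -> [7 3 5 8]
Step 2: demand=3,sold=3 ship[2->3]=1 ship[1->2]=2 ship[0->1]=2 prod=2 -> [7 3 6 6]
Step 3: demand=3,sold=3 ship[2->3]=1 ship[1->2]=2 ship[0->1]=2 prod=2 -> [7 3 7 4]
Step 4: demand=3,sold=3 ship[2->3]=1 ship[1->2]=2 ship[0->1]=2 prod=2 -> [7 3 8 2]
Step 5: demand=3,sold=2 ship[2->3]=1 ship[1->2]=2 ship[0->1]=2 prod=2 -> [7 3 9 1]
Step 6: demand=3,sold=1 ship[2->3]=1 ship[1->2]=2 ship[0->1]=2 prod=2 -> [7 3 10 1]
Step 7: demand=3,sold=1 ship[2->3]=1 ship[1->2]=2 ship[0->1]=2 prod=2 -> [7 3 11 1]
Step 8: demand=3,sold=1 ship[2->3]=1 ship[1->2]=2 ship[0->1]=2 prod=2 -> [7 3 12 1]
Step 9: demand=3,sold=1 ship[2->3]=1 ship[1->2]=2 ship[0->1]=2 prod=2 -> [7 3 13 1]
Step 10: demand=3,sold=1 ship[2->3]=1 ship[1->2]=2 ship[0->1]=2 prod=2 -> [7 3 14 1]
Step 11: demand=3,sold=1 ship[2->3]=1 ship[1->2]=2 ship[0->1]=2 prod=2 -> [7 3 15 1]
Step 12: demand=3,sold=1 ship[2->3]=1 ship[1->2]=2 ship[0->1]=2 prod=2 -> [7 3 16 1]
First stockout at step 5

5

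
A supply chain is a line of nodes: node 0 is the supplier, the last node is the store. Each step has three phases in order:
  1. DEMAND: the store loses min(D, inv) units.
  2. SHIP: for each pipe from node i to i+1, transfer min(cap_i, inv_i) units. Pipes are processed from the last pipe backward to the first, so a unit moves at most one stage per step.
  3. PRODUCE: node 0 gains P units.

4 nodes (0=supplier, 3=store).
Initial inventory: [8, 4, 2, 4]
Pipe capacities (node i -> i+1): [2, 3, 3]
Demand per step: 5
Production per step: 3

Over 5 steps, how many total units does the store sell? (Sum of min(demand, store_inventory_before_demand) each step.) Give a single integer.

Step 1: sold=4 (running total=4) -> [9 3 3 2]
Step 2: sold=2 (running total=6) -> [10 2 3 3]
Step 3: sold=3 (running total=9) -> [11 2 2 3]
Step 4: sold=3 (running total=12) -> [12 2 2 2]
Step 5: sold=2 (running total=14) -> [13 2 2 2]

Answer: 14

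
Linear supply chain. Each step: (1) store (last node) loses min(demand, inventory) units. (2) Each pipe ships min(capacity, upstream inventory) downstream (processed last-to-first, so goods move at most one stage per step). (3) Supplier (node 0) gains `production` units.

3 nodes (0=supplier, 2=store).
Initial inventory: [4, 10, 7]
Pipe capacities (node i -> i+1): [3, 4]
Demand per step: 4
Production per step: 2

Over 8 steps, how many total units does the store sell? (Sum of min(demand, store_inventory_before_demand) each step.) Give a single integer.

Answer: 31

Derivation:
Step 1: sold=4 (running total=4) -> [3 9 7]
Step 2: sold=4 (running total=8) -> [2 8 7]
Step 3: sold=4 (running total=12) -> [2 6 7]
Step 4: sold=4 (running total=16) -> [2 4 7]
Step 5: sold=4 (running total=20) -> [2 2 7]
Step 6: sold=4 (running total=24) -> [2 2 5]
Step 7: sold=4 (running total=28) -> [2 2 3]
Step 8: sold=3 (running total=31) -> [2 2 2]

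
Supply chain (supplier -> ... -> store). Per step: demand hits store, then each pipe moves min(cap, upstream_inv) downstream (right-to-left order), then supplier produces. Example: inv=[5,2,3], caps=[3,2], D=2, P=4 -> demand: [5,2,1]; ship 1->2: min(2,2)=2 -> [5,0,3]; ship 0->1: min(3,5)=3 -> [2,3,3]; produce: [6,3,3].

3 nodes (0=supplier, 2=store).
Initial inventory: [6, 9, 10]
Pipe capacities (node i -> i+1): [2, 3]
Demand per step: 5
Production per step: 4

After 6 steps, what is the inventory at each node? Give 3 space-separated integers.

Step 1: demand=5,sold=5 ship[1->2]=3 ship[0->1]=2 prod=4 -> inv=[8 8 8]
Step 2: demand=5,sold=5 ship[1->2]=3 ship[0->1]=2 prod=4 -> inv=[10 7 6]
Step 3: demand=5,sold=5 ship[1->2]=3 ship[0->1]=2 prod=4 -> inv=[12 6 4]
Step 4: demand=5,sold=4 ship[1->2]=3 ship[0->1]=2 prod=4 -> inv=[14 5 3]
Step 5: demand=5,sold=3 ship[1->2]=3 ship[0->1]=2 prod=4 -> inv=[16 4 3]
Step 6: demand=5,sold=3 ship[1->2]=3 ship[0->1]=2 prod=4 -> inv=[18 3 3]

18 3 3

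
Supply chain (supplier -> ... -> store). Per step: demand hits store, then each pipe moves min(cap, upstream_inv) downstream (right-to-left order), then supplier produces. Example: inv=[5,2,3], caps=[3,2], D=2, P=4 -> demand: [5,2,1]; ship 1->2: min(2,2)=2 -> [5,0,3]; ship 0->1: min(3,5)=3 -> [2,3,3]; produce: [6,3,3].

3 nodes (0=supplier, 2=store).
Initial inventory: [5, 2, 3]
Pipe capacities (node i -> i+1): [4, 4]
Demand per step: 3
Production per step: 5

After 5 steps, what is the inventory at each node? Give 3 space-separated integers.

Step 1: demand=3,sold=3 ship[1->2]=2 ship[0->1]=4 prod=5 -> inv=[6 4 2]
Step 2: demand=3,sold=2 ship[1->2]=4 ship[0->1]=4 prod=5 -> inv=[7 4 4]
Step 3: demand=3,sold=3 ship[1->2]=4 ship[0->1]=4 prod=5 -> inv=[8 4 5]
Step 4: demand=3,sold=3 ship[1->2]=4 ship[0->1]=4 prod=5 -> inv=[9 4 6]
Step 5: demand=3,sold=3 ship[1->2]=4 ship[0->1]=4 prod=5 -> inv=[10 4 7]

10 4 7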